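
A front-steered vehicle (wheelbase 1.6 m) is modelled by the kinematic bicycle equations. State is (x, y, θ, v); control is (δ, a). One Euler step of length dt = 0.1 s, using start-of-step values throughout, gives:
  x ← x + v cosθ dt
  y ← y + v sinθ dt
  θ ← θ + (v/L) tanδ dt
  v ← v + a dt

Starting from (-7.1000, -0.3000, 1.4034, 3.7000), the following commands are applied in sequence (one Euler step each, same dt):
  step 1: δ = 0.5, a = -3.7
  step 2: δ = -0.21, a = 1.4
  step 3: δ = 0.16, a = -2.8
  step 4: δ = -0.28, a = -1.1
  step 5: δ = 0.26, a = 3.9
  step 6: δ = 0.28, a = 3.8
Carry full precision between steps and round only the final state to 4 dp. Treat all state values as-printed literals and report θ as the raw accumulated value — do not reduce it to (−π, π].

(-6.9263, 1.7145, 1.5766, 3.8500)

after step 1 (δ=0.5, a=-3.7): (-7.038352, 0.064828, 1.529732, 3.330000)
after step 2 (δ=-0.21, a=1.4): (-7.024682, 0.397547, 1.485372, 3.470000)
after step 3 (δ=0.16, a=-2.8): (-6.995076, 0.743282, 1.520371, 3.190000)
after step 4 (δ=-0.28, a=-1.1): (-6.978997, 1.061877, 1.463040, 3.080000)
after step 5 (δ=0.26, a=3.9): (-6.945872, 1.368090, 1.514249, 3.470000)
after step 6 (δ=0.28, a=3.8): (-6.926261, 1.714536, 1.576613, 3.850000)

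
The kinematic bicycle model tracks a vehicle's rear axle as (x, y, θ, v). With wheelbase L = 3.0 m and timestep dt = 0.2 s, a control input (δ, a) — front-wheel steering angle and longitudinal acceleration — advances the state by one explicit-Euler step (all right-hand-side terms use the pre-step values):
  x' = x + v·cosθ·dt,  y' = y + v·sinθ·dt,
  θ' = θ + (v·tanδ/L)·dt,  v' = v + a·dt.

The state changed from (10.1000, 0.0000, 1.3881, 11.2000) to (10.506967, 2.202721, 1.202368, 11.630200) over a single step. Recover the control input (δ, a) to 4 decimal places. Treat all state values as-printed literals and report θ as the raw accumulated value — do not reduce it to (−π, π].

a = (v'−v)/dt = (0.430200)/0.2 = 2.1510
Δθ = θ'−θ = -0.185732;  (v·dt/L) = 11.2000·0.2/3.0 = 0.746667
tan δ = Δθ·L/(v·dt) = -0.248748  →  δ = -0.2438

δ = -0.2438, a = 2.1510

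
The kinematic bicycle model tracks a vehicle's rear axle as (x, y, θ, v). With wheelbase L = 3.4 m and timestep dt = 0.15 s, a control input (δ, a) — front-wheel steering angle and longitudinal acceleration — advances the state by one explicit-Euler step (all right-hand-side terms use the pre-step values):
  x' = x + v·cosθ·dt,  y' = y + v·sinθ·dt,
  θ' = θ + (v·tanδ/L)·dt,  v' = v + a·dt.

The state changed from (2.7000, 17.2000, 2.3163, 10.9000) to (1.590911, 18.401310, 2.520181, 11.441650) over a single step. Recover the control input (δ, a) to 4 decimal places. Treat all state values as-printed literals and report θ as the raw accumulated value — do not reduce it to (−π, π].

a = (v'−v)/dt = (0.541650)/0.15 = 3.6110
Δθ = θ'−θ = 0.203881;  (v·dt/L) = 10.9000·0.15/3.4 = 0.480882
tan δ = Δθ·L/(v·dt) = 0.423973  →  δ = 0.4010

δ = 0.4010, a = 3.6110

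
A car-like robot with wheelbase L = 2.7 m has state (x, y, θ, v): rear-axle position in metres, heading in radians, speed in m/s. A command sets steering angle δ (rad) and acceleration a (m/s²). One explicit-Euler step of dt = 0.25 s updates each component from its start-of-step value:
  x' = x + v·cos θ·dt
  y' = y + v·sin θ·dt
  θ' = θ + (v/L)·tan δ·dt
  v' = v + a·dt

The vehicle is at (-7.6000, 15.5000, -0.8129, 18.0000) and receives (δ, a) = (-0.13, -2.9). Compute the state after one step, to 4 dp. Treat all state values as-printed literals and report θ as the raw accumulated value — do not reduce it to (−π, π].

(-4.5067, 12.2317, -1.0308, 17.2750)

x' = -7.6000 + 18.0000·cos(-0.8129)·0.25 = -4.5067
y' = 15.5000 + 18.0000·sin(-0.8129)·0.25 = 12.2317
θ' = -0.8129 + (18.0000/2.7)·tan(-0.13)·0.25 = -1.0308
v' = 18.0000 − 2.9000·0.25 = 17.2750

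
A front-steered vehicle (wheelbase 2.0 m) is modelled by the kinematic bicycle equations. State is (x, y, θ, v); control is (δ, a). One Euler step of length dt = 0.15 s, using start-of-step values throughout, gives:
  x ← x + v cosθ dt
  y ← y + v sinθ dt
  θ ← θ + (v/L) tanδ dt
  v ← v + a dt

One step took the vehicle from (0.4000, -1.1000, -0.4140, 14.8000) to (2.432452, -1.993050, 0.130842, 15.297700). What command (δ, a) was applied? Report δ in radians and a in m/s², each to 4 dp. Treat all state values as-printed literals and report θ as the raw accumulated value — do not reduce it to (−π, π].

a = (v'−v)/dt = (0.497700)/0.15 = 3.3180
Δθ = θ'−θ = 0.544842;  (v·dt/L) = 14.8000·0.15/2.0 = 1.110000
tan δ = Δθ·L/(v·dt) = 0.490849  →  δ = 0.4563

δ = 0.4563, a = 3.3180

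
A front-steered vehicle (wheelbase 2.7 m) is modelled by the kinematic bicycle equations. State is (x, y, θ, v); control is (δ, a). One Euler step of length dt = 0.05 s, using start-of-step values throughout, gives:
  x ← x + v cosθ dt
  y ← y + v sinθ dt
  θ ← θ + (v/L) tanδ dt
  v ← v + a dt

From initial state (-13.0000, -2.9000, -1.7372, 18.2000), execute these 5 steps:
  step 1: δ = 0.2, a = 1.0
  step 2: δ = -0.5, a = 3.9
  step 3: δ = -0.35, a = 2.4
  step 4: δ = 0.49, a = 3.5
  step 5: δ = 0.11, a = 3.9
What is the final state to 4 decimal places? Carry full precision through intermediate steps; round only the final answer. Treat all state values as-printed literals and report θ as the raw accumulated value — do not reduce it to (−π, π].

after step 1 (δ=0.2, a=1.0): (-13.150729, -3.797430, -1.668879, 18.250000)
after step 2 (δ=-0.5, a=3.9): (-13.240087, -4.705544, -1.853509, 18.445000)
after step 3 (δ=-0.35, a=2.4): (-13.497359, -5.591183, -1.978193, 18.565000)
after step 4 (δ=0.49, a=3.5): (-13.865151, -6.443461, -1.794817, 18.740000)
after step 5 (δ=0.11, a=3.9): (-14.073307, -7.357047, -1.756488, 18.935000)

(-14.0733, -7.3570, -1.7565, 18.9350)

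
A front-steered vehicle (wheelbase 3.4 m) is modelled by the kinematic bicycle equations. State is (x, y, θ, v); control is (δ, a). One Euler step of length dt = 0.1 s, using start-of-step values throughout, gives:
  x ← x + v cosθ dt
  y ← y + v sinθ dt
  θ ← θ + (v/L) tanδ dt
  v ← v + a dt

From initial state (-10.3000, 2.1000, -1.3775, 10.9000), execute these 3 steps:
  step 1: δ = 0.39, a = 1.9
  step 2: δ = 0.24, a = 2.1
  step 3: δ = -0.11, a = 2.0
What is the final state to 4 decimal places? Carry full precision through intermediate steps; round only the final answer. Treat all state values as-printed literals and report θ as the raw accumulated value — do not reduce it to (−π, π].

after step 1 (δ=0.39, a=1.9): (-10.090617, 1.030300, -1.245721, 11.090000)
after step 2 (δ=0.24, a=2.1): (-9.736424, -0.020618, -1.165900, 11.300000)
after step 3 (δ=-0.11, a=2.0): (-9.291290, -1.059250, -1.202607, 11.500000)

(-9.2913, -1.0592, -1.2026, 11.5000)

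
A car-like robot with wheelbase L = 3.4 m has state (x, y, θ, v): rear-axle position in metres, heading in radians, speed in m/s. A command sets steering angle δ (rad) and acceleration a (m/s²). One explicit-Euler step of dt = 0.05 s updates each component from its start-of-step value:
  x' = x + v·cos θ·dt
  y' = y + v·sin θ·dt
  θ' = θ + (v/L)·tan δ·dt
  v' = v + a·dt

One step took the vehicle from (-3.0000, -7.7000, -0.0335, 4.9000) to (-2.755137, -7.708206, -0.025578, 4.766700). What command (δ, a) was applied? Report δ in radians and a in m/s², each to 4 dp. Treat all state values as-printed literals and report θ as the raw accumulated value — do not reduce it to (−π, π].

δ = 0.1095, a = -2.6660

a = (v'−v)/dt = (-0.133300)/0.05 = -2.6660
Δθ = θ'−θ = 0.007922;  (v·dt/L) = 4.9000·0.05/3.4 = 0.072059
tan δ = Δθ·L/(v·dt) = 0.109938  →  δ = 0.1095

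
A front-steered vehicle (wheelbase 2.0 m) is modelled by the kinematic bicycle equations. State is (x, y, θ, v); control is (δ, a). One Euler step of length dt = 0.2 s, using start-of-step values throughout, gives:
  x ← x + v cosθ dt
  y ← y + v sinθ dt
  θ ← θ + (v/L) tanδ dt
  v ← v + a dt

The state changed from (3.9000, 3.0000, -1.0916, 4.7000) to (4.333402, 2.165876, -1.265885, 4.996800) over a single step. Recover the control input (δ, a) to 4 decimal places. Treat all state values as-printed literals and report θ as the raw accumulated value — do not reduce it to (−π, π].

δ = -0.3551, a = 1.4840

a = (v'−v)/dt = (0.296800)/0.2 = 1.4840
Δθ = θ'−θ = -0.174285;  (v·dt/L) = 4.7000·0.2/2.0 = 0.470000
tan δ = Δθ·L/(v·dt) = -0.370819  →  δ = -0.3551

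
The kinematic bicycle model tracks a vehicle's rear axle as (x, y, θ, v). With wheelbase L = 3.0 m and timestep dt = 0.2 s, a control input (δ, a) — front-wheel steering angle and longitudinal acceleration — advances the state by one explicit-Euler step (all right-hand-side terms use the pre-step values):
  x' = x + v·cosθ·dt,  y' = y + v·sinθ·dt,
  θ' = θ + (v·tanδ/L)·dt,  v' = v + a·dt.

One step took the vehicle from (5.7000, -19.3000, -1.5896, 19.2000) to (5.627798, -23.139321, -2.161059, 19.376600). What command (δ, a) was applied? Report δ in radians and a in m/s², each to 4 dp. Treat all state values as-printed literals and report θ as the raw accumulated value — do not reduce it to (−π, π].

δ = -0.4199, a = 0.8830

a = (v'−v)/dt = (0.176600)/0.2 = 0.8830
Δθ = θ'−θ = -0.571459;  (v·dt/L) = 19.2000·0.2/3.0 = 1.280000
tan δ = Δθ·L/(v·dt) = -0.446452  →  δ = -0.4199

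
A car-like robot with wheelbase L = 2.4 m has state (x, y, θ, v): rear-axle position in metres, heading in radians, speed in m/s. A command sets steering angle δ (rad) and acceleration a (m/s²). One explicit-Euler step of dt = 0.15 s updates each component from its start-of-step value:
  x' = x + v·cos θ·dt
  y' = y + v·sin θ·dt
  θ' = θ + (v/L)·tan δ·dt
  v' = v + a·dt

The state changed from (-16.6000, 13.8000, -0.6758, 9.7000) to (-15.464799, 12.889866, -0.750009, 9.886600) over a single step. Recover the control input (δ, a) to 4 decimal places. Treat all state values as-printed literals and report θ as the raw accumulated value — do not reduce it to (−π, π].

δ = -0.1218, a = 1.2440

a = (v'−v)/dt = (0.186600)/0.15 = 1.2440
Δθ = θ'−θ = -0.074209;  (v·dt/L) = 9.7000·0.15/2.4 = 0.606250
tan δ = Δθ·L/(v·dt) = -0.122407  →  δ = -0.1218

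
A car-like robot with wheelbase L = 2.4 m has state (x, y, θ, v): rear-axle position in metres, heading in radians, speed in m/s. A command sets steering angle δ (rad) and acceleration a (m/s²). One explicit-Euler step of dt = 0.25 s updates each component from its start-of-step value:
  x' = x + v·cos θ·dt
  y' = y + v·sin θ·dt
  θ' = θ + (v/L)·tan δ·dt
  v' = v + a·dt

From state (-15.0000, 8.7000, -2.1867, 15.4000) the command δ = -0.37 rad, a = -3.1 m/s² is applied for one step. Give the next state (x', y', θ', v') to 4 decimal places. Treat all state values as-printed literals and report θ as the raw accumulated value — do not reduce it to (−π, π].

x' = -15.0000 + 15.4000·cos(-2.1867)·0.25 = -17.2241
y' = 8.7000 + 15.4000·sin(-2.1867)·0.25 = 5.5574
θ' = -2.1867 + (15.4000/2.4)·tan(-0.37)·0.25 = -2.8089
v' = 15.4000 − 3.1000·0.25 = 14.6250

(-17.2241, 5.5574, -2.8089, 14.6250)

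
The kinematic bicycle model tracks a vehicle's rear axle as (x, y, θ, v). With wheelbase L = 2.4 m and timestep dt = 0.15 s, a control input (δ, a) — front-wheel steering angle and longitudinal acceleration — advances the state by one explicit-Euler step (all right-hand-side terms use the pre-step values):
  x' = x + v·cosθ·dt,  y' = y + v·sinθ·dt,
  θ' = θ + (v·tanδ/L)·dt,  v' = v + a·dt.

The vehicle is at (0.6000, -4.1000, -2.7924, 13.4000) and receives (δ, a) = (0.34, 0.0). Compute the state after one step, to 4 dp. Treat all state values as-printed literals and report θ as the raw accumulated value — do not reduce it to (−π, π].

x' = 0.6000 + 13.4000·cos(-2.7924)·0.15 = -1.2887
y' = -4.1000 + 13.4000·sin(-2.7924)·0.15 = -4.7877
θ' = -2.7924 + (13.4000/2.4)·tan(0.34)·0.15 = -2.4961
v' = 13.4000 + 0.0000·0.15 = 13.4000

(-1.2887, -4.7877, -2.4961, 13.4000)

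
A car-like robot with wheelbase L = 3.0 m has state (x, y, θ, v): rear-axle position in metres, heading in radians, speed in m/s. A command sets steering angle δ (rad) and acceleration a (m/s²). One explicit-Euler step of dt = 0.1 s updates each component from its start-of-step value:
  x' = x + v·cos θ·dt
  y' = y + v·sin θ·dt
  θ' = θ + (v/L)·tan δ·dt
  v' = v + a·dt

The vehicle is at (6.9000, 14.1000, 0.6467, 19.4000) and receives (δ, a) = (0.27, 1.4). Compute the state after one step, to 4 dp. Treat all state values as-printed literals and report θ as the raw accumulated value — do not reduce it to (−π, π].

x' = 6.9000 + 19.4000·cos(0.6467)·0.1 = 8.4483
y' = 14.1000 + 19.4000·sin(0.6467)·0.1 = 15.2690
θ' = 0.6467 + (19.4000/3.0)·tan(0.27)·0.1 = 0.8257
v' = 19.4000 + 1.4000·0.1 = 19.5400

(8.4483, 15.2690, 0.8257, 19.5400)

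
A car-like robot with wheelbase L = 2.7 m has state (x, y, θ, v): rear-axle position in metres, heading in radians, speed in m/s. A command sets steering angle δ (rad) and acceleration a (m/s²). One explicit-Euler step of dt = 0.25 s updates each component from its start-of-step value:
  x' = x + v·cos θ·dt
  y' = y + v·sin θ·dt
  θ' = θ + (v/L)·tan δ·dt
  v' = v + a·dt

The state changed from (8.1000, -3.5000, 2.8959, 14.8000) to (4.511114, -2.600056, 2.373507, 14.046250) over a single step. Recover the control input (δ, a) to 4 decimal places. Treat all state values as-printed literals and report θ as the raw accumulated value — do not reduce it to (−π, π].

a = (v'−v)/dt = (-0.753750)/0.25 = -3.0150
Δθ = θ'−θ = -0.522393;  (v·dt/L) = 14.8000·0.25/2.7 = 1.370370
tan δ = Δθ·L/(v·dt) = -0.381206  →  δ = -0.3642

δ = -0.3642, a = -3.0150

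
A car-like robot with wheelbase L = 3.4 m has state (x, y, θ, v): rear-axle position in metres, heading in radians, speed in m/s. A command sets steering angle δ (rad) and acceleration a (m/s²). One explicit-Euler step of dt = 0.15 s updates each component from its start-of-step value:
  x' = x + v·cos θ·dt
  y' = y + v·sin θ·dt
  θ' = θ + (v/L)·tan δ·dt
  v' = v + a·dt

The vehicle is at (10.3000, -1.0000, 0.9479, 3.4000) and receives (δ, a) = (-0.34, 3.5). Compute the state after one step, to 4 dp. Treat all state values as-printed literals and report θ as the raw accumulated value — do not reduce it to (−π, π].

x' = 10.3000 + 3.4000·cos(0.9479)·0.15 = 10.5975
y' = -1.0000 + 3.4000·sin(0.9479)·0.15 = -0.5858
θ' = 0.9479 + (3.4000/3.4)·tan(-0.34)·0.15 = 0.8948
v' = 3.4000 + 3.5000·0.15 = 3.9250

(10.5975, -0.5858, 0.8948, 3.9250)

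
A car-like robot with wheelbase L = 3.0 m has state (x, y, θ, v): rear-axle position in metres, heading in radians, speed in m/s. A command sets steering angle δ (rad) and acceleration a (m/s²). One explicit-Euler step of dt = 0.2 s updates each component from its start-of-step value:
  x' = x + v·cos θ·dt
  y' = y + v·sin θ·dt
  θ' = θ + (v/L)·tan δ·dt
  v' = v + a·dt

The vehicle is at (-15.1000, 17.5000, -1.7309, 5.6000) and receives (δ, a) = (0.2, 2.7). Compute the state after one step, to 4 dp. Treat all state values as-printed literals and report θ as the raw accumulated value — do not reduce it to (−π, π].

x' = -15.1000 + 5.6000·cos(-1.7309)·0.2 = -15.2786
y' = 17.5000 + 5.6000·sin(-1.7309)·0.2 = 16.3943
θ' = -1.7309 + (5.6000/3.0)·tan(0.2)·0.2 = -1.6552
v' = 5.6000 + 2.7000·0.2 = 6.1400

(-15.2786, 16.3943, -1.6552, 6.1400)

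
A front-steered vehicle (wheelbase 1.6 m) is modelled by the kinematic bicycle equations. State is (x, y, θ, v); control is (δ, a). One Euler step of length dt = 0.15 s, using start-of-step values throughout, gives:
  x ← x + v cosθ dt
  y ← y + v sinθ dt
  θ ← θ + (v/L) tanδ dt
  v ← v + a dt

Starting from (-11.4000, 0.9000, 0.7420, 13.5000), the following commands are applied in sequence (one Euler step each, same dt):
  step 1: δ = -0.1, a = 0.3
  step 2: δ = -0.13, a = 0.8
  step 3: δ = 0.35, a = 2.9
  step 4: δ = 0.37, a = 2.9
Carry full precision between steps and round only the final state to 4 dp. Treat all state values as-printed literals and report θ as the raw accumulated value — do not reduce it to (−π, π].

after step 1 (δ=-0.1, a=0.3): (-9.907335, 2.268421, 0.615014, 13.545000)
after step 2 (δ=-0.13, a=0.8): (-8.247872, 3.440680, 0.448998, 13.665000)
after step 3 (δ=0.35, a=2.9): (-6.401288, 4.330400, 0.916634, 14.100000)
after step 4 (δ=0.37, a=2.9): (-5.114321, 6.008775, 1.429340, 14.535000)

(-5.1143, 6.0088, 1.4293, 14.5350)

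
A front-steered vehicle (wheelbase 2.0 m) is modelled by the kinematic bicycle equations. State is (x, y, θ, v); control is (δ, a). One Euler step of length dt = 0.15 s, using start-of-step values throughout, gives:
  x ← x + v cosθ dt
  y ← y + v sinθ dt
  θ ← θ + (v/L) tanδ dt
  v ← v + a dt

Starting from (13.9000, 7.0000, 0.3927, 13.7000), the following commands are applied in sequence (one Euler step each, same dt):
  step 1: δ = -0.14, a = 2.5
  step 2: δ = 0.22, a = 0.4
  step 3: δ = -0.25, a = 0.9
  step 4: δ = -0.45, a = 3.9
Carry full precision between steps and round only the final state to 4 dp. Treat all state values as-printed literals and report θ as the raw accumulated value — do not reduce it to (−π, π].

(21.8140, 9.7440, -0.3037, 14.8550)

after step 1 (δ=-0.14, a=2.5): (15.798572, 7.786416, 0.247903, 14.075000)
after step 2 (δ=0.22, a=0.4): (17.845279, 8.304456, 0.483961, 14.135000)
after step 3 (δ=-0.25, a=0.9): (19.722037, 9.290985, 0.213267, 14.270000)
after step 4 (δ=-0.45, a=3.9): (21.814043, 9.744030, -0.303723, 14.855000)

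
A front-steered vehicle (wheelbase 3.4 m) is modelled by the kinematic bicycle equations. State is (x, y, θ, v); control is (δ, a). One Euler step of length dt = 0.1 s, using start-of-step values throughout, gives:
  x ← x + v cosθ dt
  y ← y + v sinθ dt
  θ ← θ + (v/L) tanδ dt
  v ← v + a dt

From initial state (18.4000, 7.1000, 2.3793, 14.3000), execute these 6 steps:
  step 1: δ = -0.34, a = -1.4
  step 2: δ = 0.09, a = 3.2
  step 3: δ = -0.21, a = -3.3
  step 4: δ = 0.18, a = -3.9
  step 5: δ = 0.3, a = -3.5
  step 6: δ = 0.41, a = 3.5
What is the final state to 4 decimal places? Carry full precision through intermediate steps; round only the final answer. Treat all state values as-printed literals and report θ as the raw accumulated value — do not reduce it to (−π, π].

after step 1 (δ=-0.34, a=-1.4): (17.365746, 8.087531, 2.230522, 14.160000)
after step 2 (δ=0.09, a=3.2): (16.497879, 9.206398, 2.268106, 14.480000)
after step 3 (δ=-0.21, a=-3.3): (15.568034, 10.316395, 2.177333, 14.150000)
after step 4 (δ=0.18, a=-3.9): (14.761449, 11.478998, 2.253064, 13.760000)
after step 5 (δ=0.3, a=-3.5): (13.893805, 12.546973, 2.378254, 13.410000)
after step 6 (δ=0.41, a=3.5): (12.924890, 13.474056, 2.549678, 13.760000)

(12.9249, 13.4741, 2.5497, 13.7600)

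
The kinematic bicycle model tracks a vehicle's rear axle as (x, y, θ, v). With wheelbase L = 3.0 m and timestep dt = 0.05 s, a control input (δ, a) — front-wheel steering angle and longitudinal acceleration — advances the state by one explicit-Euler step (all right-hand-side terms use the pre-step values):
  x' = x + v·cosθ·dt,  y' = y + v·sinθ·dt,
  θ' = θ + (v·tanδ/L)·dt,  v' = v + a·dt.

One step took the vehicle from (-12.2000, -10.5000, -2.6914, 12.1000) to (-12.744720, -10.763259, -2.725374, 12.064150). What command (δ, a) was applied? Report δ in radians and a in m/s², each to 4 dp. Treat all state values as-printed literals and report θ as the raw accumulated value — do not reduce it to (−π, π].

δ = -0.1669, a = -0.7170

a = (v'−v)/dt = (-0.035850)/0.05 = -0.7170
Δθ = θ'−θ = -0.033974;  (v·dt/L) = 12.1000·0.05/3.0 = 0.201667
tan δ = Δθ·L/(v·dt) = -0.168466  →  δ = -0.1669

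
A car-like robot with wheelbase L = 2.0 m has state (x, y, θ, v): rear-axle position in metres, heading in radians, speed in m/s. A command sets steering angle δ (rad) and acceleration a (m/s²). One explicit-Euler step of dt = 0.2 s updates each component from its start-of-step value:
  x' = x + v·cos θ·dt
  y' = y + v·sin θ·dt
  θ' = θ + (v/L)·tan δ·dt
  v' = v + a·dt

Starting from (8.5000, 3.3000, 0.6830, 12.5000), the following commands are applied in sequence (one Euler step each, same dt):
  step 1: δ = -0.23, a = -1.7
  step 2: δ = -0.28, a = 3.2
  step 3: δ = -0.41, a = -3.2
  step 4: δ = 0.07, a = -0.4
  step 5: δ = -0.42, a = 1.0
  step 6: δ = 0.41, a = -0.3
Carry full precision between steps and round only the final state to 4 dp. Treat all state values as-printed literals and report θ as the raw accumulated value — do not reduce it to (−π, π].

(20.9462, 1.6741, -0.4361, 12.2200)

after step 1 (δ=-0.23, a=-1.7): (10.439207, 4.877807, 0.390321, 12.160000)
after step 2 (δ=-0.28, a=3.2): (12.688289, 5.803147, 0.040655, 12.800000)
after step 3 (δ=-0.41, a=-3.2): (15.246174, 5.907195, -0.515673, 12.160000)
after step 4 (δ=0.07, a=-0.4): (17.361919, 4.707925, -0.430414, 12.080000)
after step 5 (δ=-0.42, a=1.0): (19.557563, 3.699856, -0.969874, 12.280000)
after step 6 (δ=0.41, a=-0.3): (20.946195, 1.674113, -0.436146, 12.220000)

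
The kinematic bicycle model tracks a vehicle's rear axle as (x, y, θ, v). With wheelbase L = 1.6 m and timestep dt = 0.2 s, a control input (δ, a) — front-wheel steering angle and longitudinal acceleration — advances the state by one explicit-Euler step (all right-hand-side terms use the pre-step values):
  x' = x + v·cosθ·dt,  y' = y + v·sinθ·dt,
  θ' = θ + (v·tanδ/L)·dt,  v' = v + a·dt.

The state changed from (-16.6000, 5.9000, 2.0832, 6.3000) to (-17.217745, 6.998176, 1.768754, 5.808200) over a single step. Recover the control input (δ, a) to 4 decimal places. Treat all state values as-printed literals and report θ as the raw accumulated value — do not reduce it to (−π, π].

δ = -0.3799, a = -2.4590

a = (v'−v)/dt = (-0.491800)/0.2 = -2.4590
Δθ = θ'−θ = -0.314446;  (v·dt/L) = 6.3000·0.2/1.6 = 0.787500
tan δ = Δθ·L/(v·dt) = -0.399297  →  δ = -0.3799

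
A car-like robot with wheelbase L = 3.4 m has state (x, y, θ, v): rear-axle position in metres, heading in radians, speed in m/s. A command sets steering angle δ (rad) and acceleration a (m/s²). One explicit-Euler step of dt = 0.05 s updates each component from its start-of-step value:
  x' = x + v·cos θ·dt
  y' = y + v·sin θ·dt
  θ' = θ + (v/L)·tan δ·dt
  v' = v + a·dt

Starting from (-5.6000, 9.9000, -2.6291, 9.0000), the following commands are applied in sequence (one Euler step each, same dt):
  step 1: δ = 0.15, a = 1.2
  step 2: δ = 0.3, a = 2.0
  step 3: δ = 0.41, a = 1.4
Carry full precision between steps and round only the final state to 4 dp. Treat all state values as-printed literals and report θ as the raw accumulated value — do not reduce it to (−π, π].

after step 1 (δ=0.15, a=1.2): (-5.992186, 9.679342, -2.609097, 9.060000)
after step 2 (δ=0.3, a=2.0): (-6.382465, 9.449361, -2.567882, 9.160000)
after step 3 (δ=0.41, a=1.4): (-6.767136, 9.200780, -2.509335, 9.230000)

(-6.7671, 9.2008, -2.5093, 9.2300)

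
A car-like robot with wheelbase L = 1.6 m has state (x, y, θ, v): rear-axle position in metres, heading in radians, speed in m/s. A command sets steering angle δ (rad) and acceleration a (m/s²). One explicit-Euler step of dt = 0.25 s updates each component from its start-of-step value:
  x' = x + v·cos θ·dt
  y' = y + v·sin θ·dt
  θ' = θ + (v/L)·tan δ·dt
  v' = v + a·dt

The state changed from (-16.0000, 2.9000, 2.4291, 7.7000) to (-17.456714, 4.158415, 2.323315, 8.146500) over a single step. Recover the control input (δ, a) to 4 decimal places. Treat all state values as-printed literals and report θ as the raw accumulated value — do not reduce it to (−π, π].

δ = -0.0877, a = 1.7860

a = (v'−v)/dt = (0.446500)/0.25 = 1.7860
Δθ = θ'−θ = -0.105785;  (v·dt/L) = 7.7000·0.25/1.6 = 1.203125
tan δ = Δθ·L/(v·dt) = -0.087925  →  δ = -0.0877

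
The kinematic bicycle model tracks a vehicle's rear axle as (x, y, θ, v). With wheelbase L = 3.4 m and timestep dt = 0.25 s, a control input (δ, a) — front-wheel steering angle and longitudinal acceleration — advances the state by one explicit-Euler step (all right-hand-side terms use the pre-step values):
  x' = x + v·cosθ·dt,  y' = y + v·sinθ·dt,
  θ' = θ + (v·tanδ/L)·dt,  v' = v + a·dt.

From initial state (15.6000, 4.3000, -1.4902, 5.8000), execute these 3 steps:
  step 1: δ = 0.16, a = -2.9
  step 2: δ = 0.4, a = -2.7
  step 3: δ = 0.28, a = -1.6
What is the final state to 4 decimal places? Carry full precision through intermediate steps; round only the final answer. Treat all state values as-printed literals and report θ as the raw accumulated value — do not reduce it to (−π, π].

(16.2382, 0.5516, -1.1706, 4.0000)

after step 1 (δ=0.16, a=-2.9): (15.716738, 2.854707, -1.421376, 5.075000)
after step 2 (δ=0.4, a=-2.7): (15.905610, 1.600094, -1.263606, 4.400000)
after step 3 (δ=0.28, a=-1.6): (16.238230, 0.551588, -1.170574, 4.000000)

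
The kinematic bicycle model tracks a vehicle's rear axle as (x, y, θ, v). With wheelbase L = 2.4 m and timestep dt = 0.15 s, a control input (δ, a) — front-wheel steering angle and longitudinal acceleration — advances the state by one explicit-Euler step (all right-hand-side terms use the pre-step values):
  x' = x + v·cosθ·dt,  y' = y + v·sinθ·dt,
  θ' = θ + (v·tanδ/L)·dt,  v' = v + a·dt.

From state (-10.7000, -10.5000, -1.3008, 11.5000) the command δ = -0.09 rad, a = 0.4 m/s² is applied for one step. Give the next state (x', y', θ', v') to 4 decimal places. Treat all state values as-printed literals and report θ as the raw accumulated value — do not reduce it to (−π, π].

x' = -10.7000 + 11.5000·cos(-1.3008)·0.15 = -10.2399
y' = -10.5000 + 11.5000·sin(-1.3008)·0.15 = -12.1625
θ' = -1.3008 + (11.5000/2.4)·tan(-0.09)·0.15 = -1.3657
v' = 11.5000 + 0.4000·0.15 = 11.5600

(-10.2399, -12.1625, -1.3657, 11.5600)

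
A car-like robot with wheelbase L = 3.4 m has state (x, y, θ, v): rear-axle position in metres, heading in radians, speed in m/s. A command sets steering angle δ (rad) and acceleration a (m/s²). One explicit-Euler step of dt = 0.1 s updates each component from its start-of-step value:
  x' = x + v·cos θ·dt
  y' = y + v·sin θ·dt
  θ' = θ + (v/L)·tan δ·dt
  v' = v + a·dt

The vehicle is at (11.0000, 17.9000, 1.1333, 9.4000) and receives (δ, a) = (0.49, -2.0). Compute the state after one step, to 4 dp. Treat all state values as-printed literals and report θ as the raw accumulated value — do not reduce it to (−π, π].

(11.3983, 18.7515, 1.2808, 9.2000)

x' = 11.0000 + 9.4000·cos(1.1333)·0.1 = 11.3983
y' = 17.9000 + 9.4000·sin(1.1333)·0.1 = 18.7515
θ' = 1.1333 + (9.4000/3.4)·tan(0.49)·0.1 = 1.2808
v' = 9.4000 − 2.0000·0.1 = 9.2000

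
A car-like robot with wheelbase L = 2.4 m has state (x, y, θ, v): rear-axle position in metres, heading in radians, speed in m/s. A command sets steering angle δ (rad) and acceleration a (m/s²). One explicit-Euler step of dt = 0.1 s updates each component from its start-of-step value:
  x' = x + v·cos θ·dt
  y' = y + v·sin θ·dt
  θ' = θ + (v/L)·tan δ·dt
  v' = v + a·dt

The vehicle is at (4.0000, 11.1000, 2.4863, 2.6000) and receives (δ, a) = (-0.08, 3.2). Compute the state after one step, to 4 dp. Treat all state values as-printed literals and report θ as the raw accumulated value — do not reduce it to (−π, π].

(3.7939, 11.2584, 2.4776, 2.9200)

x' = 4.0000 + 2.6000·cos(2.4863)·0.1 = 3.7939
y' = 11.1000 + 2.6000·sin(2.4863)·0.1 = 11.2584
θ' = 2.4863 + (2.6000/2.4)·tan(-0.08)·0.1 = 2.4776
v' = 2.6000 + 3.2000·0.1 = 2.9200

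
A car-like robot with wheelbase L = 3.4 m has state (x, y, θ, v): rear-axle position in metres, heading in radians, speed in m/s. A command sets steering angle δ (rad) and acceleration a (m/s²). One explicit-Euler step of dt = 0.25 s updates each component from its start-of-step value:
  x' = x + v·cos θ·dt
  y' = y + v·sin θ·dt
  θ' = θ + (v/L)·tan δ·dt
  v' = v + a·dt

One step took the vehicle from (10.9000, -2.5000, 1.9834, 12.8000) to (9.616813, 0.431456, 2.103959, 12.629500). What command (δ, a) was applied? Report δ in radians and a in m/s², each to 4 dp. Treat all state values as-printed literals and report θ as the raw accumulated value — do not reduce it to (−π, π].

a = (v'−v)/dt = (-0.170500)/0.25 = -0.6820
Δθ = θ'−θ = 0.120559;  (v·dt/L) = 12.8000·0.25/3.4 = 0.941176
tan δ = Δθ·L/(v·dt) = 0.128094  →  δ = 0.1274

δ = 0.1274, a = -0.6820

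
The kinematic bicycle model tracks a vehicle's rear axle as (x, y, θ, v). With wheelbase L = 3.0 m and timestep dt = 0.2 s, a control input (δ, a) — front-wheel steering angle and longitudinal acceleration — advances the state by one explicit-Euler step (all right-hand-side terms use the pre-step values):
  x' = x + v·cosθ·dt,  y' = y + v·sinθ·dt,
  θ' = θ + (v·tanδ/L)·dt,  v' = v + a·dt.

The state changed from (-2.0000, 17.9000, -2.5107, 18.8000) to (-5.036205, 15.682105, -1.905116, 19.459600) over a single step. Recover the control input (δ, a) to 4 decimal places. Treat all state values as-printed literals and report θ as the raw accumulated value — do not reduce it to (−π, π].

δ = 0.4501, a = 3.2980

a = (v'−v)/dt = (0.659600)/0.2 = 3.2980
Δθ = θ'−θ = 0.605584;  (v·dt/L) = 18.8000·0.2/3.0 = 1.253333
tan δ = Δθ·L/(v·dt) = 0.483179  →  δ = 0.4501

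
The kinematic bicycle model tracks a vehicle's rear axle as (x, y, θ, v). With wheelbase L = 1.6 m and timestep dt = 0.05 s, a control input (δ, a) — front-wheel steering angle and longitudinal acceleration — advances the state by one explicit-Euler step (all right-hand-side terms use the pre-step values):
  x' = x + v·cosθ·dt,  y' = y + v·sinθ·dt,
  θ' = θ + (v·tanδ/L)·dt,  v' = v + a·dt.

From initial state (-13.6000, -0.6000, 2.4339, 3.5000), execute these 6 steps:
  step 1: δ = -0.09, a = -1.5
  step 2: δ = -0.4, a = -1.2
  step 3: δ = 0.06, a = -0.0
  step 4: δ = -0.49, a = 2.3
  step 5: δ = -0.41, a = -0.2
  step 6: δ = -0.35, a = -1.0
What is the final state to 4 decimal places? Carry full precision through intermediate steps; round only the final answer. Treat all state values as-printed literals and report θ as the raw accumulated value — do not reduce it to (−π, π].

after step 1 (δ=-0.09, a=-1.5): (-13.732976, -0.486236, 2.424030, 3.425000)
after step 2 (δ=-0.4, a=-1.2): (-13.861998, -0.373630, 2.378777, 3.365000)
after step 3 (δ=0.06, a=-0.0): (-13.983625, -0.257376, 2.385094, 3.365000)
after step 4 (δ=-0.49, a=2.3): (-14.105983, -0.141893, 2.329005, 3.480000)
after step 5 (δ=-0.41, a=-0.2): (-14.225630, -0.015557, 2.281739, 3.470000)
after step 6 (δ=-0.35, a=-1.0): (-14.338847, 0.115912, 2.242156, 3.420000)

(-14.3388, 0.1159, 2.2422, 3.4200)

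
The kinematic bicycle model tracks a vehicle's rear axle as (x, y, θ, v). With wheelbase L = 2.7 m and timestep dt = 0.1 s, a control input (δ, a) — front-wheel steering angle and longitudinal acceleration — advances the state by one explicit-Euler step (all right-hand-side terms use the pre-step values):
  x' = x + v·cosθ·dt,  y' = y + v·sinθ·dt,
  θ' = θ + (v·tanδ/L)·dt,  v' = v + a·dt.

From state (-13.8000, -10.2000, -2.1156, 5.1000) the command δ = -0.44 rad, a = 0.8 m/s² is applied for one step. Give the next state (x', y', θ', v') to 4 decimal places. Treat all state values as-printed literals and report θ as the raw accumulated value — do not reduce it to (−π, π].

x' = -13.8000 + 5.1000·cos(-2.1156)·0.1 = -14.0643
y' = -10.2000 + 5.1000·sin(-2.1156)·0.1 = -10.6362
θ' = -2.1156 + (5.1000/2.7)·tan(-0.44)·0.1 = -2.2045
v' = 5.1000 + 0.8000·0.1 = 5.1800

(-14.0643, -10.6362, -2.2045, 5.1800)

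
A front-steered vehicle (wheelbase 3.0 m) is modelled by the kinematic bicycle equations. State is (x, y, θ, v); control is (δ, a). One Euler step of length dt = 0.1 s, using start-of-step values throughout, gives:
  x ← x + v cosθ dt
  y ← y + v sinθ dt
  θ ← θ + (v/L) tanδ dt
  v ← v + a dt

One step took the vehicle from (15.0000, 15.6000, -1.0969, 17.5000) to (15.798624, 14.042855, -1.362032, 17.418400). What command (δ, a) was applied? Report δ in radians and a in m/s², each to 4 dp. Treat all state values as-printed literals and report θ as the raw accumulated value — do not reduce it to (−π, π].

δ = -0.4266, a = -0.8160

a = (v'−v)/dt = (-0.081600)/0.1 = -0.8160
Δθ = θ'−θ = -0.265132;  (v·dt/L) = 17.5000·0.1/3.0 = 0.583333
tan δ = Δθ·L/(v·dt) = -0.454512  →  δ = -0.4266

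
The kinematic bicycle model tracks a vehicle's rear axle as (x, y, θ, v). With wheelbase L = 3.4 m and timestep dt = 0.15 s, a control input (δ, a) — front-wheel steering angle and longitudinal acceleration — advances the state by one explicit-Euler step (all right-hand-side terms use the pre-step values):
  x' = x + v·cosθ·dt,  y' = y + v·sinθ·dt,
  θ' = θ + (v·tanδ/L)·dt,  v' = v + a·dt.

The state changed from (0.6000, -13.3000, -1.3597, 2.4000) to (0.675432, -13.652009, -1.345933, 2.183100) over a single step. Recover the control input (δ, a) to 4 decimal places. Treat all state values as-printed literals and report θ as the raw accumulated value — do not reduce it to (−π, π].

δ = 0.1293, a = -1.4460

a = (v'−v)/dt = (-0.216900)/0.15 = -1.4460
Δθ = θ'−θ = 0.013767;  (v·dt/L) = 2.4000·0.15/3.4 = 0.105882
tan δ = Δθ·L/(v·dt) = 0.130022  →  δ = 0.1293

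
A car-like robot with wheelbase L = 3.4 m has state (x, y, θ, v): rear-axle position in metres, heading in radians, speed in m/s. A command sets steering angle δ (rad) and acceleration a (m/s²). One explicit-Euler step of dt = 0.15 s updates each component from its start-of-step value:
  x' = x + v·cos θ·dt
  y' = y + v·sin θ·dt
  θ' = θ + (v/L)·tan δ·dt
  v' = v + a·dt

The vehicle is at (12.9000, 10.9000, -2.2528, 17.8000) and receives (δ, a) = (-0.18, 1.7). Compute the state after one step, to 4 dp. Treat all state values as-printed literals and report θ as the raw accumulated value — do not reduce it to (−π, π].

x' = 12.9000 + 17.8000·cos(-2.2528)·0.15 = 11.2170
y' = 10.9000 + 17.8000·sin(-2.2528)·0.15 = 8.8272
θ' = -2.2528 + (17.8000/3.4)·tan(-0.18)·0.15 = -2.3957
v' = 17.8000 + 1.7000·0.15 = 18.0550

(11.2170, 8.8272, -2.3957, 18.0550)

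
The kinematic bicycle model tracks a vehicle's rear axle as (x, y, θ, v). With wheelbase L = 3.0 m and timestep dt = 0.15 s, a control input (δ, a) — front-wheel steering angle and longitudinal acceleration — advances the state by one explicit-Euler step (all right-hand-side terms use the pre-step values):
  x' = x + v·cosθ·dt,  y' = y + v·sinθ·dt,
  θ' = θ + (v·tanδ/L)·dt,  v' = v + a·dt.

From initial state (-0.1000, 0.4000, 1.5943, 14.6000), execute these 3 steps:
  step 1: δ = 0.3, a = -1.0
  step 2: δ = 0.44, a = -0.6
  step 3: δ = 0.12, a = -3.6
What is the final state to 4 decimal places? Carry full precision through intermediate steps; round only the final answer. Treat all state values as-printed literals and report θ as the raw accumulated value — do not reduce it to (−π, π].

after step 1 (δ=0.3, a=-1.0): (-0.151468, 2.589395, 1.820115, 14.450000)
after step 2 (δ=0.44, a=-0.6): (-0.686286, 4.689877, 2.160254, 14.360000)
after step 3 (δ=0.12, a=-3.6): (-1.883718, 6.480373, 2.246830, 13.820000)

(-1.8837, 6.4804, 2.2468, 13.8200)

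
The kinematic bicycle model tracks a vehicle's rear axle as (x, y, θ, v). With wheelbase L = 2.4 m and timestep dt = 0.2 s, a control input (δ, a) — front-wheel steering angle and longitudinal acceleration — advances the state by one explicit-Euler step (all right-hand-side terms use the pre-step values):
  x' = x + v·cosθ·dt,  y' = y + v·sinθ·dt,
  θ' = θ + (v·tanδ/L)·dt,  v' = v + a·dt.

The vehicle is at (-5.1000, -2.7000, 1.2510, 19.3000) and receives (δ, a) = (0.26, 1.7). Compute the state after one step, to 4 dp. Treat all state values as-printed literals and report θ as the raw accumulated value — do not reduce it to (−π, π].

x' = -5.1000 + 19.3000·cos(1.2510)·0.2 = -3.8865
y' = -2.7000 + 19.3000·sin(1.2510)·0.2 = 0.9643
θ' = 1.2510 + (19.3000/2.4)·tan(0.26)·0.2 = 1.6789
v' = 19.3000 + 1.7000·0.2 = 19.6400

(-3.8865, 0.9643, 1.6789, 19.6400)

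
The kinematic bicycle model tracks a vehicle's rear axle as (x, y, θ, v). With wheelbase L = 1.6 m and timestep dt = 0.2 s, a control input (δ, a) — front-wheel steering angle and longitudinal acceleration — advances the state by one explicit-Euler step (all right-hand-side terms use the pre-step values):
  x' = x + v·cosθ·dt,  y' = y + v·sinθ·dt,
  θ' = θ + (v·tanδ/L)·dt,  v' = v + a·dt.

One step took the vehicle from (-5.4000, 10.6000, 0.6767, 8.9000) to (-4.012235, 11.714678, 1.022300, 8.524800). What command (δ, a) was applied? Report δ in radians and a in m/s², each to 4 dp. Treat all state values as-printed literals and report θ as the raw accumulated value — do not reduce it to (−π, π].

a = (v'−v)/dt = (-0.375200)/0.2 = -1.8760
Δθ = θ'−θ = 0.345600;  (v·dt/L) = 8.9000·0.2/1.6 = 1.112500
tan δ = Δθ·L/(v·dt) = 0.310652  →  δ = 0.3012

δ = 0.3012, a = -1.8760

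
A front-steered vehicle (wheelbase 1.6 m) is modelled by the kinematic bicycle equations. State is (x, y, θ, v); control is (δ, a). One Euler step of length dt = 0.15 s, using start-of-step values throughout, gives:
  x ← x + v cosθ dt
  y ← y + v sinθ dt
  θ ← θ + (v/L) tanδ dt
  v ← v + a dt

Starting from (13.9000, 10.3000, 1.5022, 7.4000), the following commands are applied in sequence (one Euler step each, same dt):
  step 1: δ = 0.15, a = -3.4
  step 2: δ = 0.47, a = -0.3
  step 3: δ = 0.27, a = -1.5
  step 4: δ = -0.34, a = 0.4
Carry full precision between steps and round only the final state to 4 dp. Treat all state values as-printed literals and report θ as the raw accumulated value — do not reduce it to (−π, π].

(13.0605, 14.2503, 1.8932, 6.6800)

after step 1 (δ=0.15, a=-3.4): (13.976082, 11.407389, 1.607050, 6.890000)
after step 2 (δ=0.47, a=-0.3): (13.938622, 12.440210, 1.935164, 6.845000)
after step 3 (δ=0.27, a=-1.5): (13.572731, 13.399553, 2.112765, 6.620000)
after step 4 (δ=-0.34, a=0.4): (13.060518, 14.250251, 1.893227, 6.680000)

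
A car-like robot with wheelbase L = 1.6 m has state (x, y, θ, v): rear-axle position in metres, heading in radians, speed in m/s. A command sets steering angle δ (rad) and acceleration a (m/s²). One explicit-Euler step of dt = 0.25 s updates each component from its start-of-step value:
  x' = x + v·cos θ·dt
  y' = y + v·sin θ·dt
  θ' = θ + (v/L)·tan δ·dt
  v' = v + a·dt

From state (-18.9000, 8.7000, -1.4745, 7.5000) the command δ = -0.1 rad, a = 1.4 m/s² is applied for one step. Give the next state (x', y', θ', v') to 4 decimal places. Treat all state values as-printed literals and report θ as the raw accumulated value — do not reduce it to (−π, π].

x' = -18.9000 + 7.5000·cos(-1.4745)·0.25 = -18.7197
y' = 8.7000 + 7.5000·sin(-1.4745)·0.25 = 6.8337
θ' = -1.4745 + (7.5000/1.6)·tan(-0.1)·0.25 = -1.5921
v' = 7.5000 + 1.4000·0.25 = 7.8500

(-18.7197, 6.8337, -1.5921, 7.8500)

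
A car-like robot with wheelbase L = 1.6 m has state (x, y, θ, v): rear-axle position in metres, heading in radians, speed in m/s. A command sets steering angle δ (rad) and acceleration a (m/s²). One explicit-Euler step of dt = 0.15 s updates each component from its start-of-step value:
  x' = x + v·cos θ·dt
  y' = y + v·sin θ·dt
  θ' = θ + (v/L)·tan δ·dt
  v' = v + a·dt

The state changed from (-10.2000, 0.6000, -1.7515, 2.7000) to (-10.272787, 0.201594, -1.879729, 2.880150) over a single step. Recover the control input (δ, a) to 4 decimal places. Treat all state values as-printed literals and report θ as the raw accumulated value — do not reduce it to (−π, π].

δ = -0.4689, a = 1.2010

a = (v'−v)/dt = (0.180150)/0.15 = 1.2010
Δθ = θ'−θ = -0.128229;  (v·dt/L) = 2.7000·0.15/1.6 = 0.253125
tan δ = Δθ·L/(v·dt) = -0.506584  →  δ = -0.4689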